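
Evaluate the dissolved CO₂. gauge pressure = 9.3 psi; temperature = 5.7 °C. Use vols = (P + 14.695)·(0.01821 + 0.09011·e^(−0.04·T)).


vols = (9.3 + 14.695)·(0.01821 + 0.09011·e^(−0.04·5.7))

2.1583 volumes


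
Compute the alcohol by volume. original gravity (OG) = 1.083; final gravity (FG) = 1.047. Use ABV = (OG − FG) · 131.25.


ABV = (1.083 − 1.047) · 131.25

4.7250 % ABV


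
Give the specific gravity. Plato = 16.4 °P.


SG = 259/(259 − P)
SG = 259/(259 − 16.4)

1.0676


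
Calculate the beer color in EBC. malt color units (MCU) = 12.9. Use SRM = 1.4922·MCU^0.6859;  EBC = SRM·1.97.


SRM = 1.4922·12.9^0.6859 = 8.6215
EBC = 8.6215·1.97

16.9843 EBC


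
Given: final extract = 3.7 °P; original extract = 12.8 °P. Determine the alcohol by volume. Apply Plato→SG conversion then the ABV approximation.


SG = 259/(259 − P);  ABV = (OG − FG)·131.25
OG = 259/(259 − 12.8) = 1.0520
FG = 259/(259 − 3.7) = 1.0145
ABV = (1.0520 − 1.0145)·131.25

4.9215 % ABV


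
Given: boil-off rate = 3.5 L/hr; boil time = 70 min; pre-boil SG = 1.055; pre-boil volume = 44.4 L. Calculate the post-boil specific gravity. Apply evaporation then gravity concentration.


V_post = V_pre − rate·(t/60);  SG_post = 1 + (SG_pre−1)·V_pre/V_post
V_post = 44.4 − 3.5·(70/60) = 40.3167
SG_post = 1 + (1.055 − 1)·44.4/40.3167

1.0606


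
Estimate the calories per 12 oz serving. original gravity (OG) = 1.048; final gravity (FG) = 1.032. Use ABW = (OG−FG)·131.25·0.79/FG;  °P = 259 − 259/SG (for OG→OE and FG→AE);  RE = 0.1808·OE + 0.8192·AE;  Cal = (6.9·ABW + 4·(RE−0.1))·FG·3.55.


ABW = (1.048 − 1.032)·131.25·0.79/1.032 = 1.6076
OE = 259 − 259/1.048 = 11.8626 °P
AE = 259 − 259/1.032 = 8.0310 °P
RE = 0.1808·11.8626 + 0.8192·8.0310 = 8.7238 °P
Cal = (6.9·1.6076 + 4·(8.7238−0.1))·1.032·3.55

167.0132 kcal


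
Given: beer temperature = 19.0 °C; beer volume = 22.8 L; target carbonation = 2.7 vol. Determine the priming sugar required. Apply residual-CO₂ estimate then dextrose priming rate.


residual = 14.695·(0.01821 + 0.09011·e^(−0.04·T));  sugar = (target − residual)·4.0·V
residual = 14.695·(0.01821 + 0.09011·e^(−0.04·19.0)) = 0.8869
sugar = (2.7 − 0.8869)·4.0·22.8

165.3580 g


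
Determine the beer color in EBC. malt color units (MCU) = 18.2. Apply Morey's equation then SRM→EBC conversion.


SRM = 1.4922·MCU^0.6859;  EBC = SRM·1.97
SRM = 1.4922·18.2^0.6859 = 10.9172
EBC = 10.9172·1.97

21.5068 EBC


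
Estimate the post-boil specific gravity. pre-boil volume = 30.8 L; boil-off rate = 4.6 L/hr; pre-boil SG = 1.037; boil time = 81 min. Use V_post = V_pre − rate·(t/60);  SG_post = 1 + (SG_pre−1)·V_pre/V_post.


V_post = 30.8 − 4.6·(81/60) = 24.5900
SG_post = 1 + (1.037 − 1)·30.8/24.5900

1.0463


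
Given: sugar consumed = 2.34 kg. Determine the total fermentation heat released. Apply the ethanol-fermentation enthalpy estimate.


Q = m_sugar · 590 kJ/kg
Q = 2.34 · 590

1380.6000 kJ


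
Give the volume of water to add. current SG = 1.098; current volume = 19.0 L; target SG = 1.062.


V_water = V·((SG_curr − 1)/(SG_target − 1) − 1)
V_water = 19.0·((1.098 − 1)/(1.062 − 1) − 1)

11.0323 L


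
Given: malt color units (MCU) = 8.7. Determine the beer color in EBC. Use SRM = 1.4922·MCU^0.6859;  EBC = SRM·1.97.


SRM = 1.4922·8.7^0.6859 = 6.5803
EBC = 6.5803·1.97

12.9631 EBC


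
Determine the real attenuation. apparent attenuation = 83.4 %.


RA = AA · 0.8192
RA = 83.4 · 0.8192

68.3213 %


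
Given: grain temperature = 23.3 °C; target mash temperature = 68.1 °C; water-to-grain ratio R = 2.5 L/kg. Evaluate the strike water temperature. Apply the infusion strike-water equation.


T_strike = (0.41/R)·(T_mash − T_grain) + T_mash
T_strike = (0.41/2.5)·(68.1 − 23.3) + 68.1

75.4472 °C


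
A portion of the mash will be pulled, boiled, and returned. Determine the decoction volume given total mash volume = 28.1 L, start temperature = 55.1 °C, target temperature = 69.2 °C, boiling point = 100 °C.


V_dec = V_total·(T_target − T_start)/(T_boil − T_start)
V_dec = 28.1·(69.2 − 55.1)/(100 − 55.1)

8.8243 L


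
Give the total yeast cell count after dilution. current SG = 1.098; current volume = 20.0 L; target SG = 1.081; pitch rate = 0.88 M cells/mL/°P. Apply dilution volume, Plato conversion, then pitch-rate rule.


V_w = V·((SG_c−1)/(SG_t−1)−1);  °P = 259 − 259/SG_t;  cells = rate·(V+V_w)·°P
V_w = 20.0·((1.098−1)/(1.081−1)−1) = 4.1975
V_final = 20.0 + 4.1975 = 24.1975
°P = 259 − 259/1.081 = 19.4070
cells = 0.88·24.1975·19.4070

413.2500 billion cells


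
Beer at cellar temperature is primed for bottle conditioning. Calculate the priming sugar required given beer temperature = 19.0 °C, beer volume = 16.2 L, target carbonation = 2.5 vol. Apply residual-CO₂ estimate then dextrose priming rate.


residual = 14.695·(0.01821 + 0.09011·e^(−0.04·T));  sugar = (target − residual)·4.0·V
residual = 14.695·(0.01821 + 0.09011·e^(−0.04·19.0)) = 0.8869
sugar = (2.5 − 0.8869)·4.0·16.2

104.5312 g


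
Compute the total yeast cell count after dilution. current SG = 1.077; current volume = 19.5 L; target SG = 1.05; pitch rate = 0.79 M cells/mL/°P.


V_w = V·((SG_c−1)/(SG_t−1)−1);  °P = 259 − 259/SG_t;  cells = rate·(V+V_w)·°P
V_w = 19.5·((1.077−1)/(1.05−1)−1) = 10.5300
V_final = 19.5 + 10.5300 = 30.0300
°P = 259 − 259/1.05 = 12.3333
cells = 0.79·30.0300·12.3333

292.5923 billion cells


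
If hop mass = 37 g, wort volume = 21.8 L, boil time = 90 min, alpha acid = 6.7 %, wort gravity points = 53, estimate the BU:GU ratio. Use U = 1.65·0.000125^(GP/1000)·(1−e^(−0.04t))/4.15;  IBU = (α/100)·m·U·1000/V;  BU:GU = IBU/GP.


U = 1.65·0.000125^(53/1000)·(1−e^(−0.04·90))/4.15 = 0.2402
IBU = (6.7/100)·37·0.2402·1000/21.8 = 27.3124
BU:GU = 27.3124/53

0.5153


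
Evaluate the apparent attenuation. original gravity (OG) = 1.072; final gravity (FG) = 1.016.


AA = (OG − FG)/(OG − 1) · 100
AA = (1.072 − 1.016)/(1.072 − 1) · 100

77.7778 %


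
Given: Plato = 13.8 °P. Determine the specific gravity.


SG = 259/(259 − P)
SG = 259/(259 − 13.8)

1.0563


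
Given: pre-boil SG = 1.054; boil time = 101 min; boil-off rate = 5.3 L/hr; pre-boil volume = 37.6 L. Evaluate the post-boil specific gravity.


V_post = V_pre − rate·(t/60);  SG_post = 1 + (SG_pre−1)·V_pre/V_post
V_post = 37.6 − 5.3·(101/60) = 28.6783
SG_post = 1 + (1.054 − 1)·37.6/28.6783

1.0708


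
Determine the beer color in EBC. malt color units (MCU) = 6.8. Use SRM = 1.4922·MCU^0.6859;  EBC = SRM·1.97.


SRM = 1.4922·6.8^0.6859 = 5.5571
EBC = 5.5571·1.97

10.9474 EBC


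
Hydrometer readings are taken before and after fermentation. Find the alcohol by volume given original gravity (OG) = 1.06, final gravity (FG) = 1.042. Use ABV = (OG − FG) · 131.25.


ABV = (1.06 − 1.042) · 131.25

2.3625 % ABV


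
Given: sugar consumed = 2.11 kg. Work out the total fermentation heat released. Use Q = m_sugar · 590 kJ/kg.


Q = 2.11 · 590

1244.9000 kJ


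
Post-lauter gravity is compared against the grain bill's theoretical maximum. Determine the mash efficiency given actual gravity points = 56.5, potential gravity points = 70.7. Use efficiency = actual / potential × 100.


efficiency = 56.5 / 70.7 × 100

79.9151 %


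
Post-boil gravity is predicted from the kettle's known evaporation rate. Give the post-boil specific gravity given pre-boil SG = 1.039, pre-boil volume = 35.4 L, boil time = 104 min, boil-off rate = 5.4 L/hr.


V_post = V_pre − rate·(t/60);  SG_post = 1 + (SG_pre−1)·V_pre/V_post
V_post = 35.4 − 5.4·(104/60) = 26.0400
SG_post = 1 + (1.039 − 1)·35.4/26.0400

1.0530


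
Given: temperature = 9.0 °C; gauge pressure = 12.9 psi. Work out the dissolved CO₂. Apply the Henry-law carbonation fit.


vols = (P + 14.695)·(0.01821 + 0.09011·e^(−0.04·T))
vols = (12.9 + 14.695)·(0.01821 + 0.09011·e^(−0.04·9.0))

2.2373 volumes


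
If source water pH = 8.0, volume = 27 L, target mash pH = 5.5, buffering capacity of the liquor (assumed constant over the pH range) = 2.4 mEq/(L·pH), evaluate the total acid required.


acid = buffering capacity · (pH_source − pH_target) · V
acid = 2.4 · (8.0 − 5.5) · 27

162.0000 mEq


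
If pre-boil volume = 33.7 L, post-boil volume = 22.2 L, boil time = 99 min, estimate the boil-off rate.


rate = (V_pre − V_post) / (t_min/60)
rate = (33.7 − 22.2) / (99/60)

6.9697 L/hr


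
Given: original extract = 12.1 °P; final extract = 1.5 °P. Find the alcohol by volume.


SG = 259/(259 − P);  ABV = (OG − FG)·131.25
OG = 259/(259 − 12.1) = 1.0490
FG = 259/(259 − 1.5) = 1.0058
ABV = (1.0490 − 1.0058)·131.25

5.6677 % ABV


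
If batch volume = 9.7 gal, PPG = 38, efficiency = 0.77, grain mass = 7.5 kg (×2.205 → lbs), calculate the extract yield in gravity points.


points = lbs × PPG × eff / vol
lbs = 7.5 × 2.205 = 16.5375
points = 16.5375 × 38 × 0.77 / 9.7

49.8853 points


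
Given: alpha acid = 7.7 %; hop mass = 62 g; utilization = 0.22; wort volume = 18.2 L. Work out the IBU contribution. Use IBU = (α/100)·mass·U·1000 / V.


IBU = (7.7/100)·62·0.22·1000 / 18.2

57.7077 IBU


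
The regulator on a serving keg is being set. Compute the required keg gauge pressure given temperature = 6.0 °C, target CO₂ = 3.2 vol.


psi = vols/(0.01821 + 0.09011·e^(−0.04·T)) − 14.695
psi = 3.2/(0.01821 + 0.09011·e^(−0.04·6.0)) − 14.695

21.2225 psi


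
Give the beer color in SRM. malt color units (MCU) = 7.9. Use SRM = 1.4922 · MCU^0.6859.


SRM = 1.4922 · 7.9^0.6859

6.1590 SRM


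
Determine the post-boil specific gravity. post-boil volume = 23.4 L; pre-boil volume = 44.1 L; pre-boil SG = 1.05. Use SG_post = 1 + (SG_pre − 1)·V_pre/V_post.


pts_pre = (1.05 − 1)·1000 = 50.0000
pts_post = 50.0000·44.1/23.4 = 94.2308
SG_post = 1 + 94.2308/1000

1.0942


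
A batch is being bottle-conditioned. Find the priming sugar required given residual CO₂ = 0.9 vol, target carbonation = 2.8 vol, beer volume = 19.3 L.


sugar = (target − residual)·4.0·V
sugar = (2.8 − 0.9)·4.0·19.3

146.6800 g


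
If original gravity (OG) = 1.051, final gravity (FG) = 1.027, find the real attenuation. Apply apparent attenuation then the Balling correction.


AA = (OG−FG)/(OG−1)·100;  RA = AA·0.8192
AA = (1.051 − 1.027)/(1.051 − 1)·100 = 47.0588
RA = 47.0588·0.8192

38.5506 %


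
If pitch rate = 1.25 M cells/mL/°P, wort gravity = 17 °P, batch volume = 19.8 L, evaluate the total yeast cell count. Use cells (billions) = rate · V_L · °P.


cells = 1.25 · 19.8 · 17

420.7500 billion cells


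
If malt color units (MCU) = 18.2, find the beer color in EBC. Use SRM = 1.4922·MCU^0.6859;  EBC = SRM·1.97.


SRM = 1.4922·18.2^0.6859 = 10.9172
EBC = 10.9172·1.97

21.5068 EBC


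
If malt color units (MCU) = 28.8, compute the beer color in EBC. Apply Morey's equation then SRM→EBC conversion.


SRM = 1.4922·MCU^0.6859;  EBC = SRM·1.97
SRM = 1.4922·28.8^0.6859 = 14.9563
EBC = 14.9563·1.97

29.4639 EBC


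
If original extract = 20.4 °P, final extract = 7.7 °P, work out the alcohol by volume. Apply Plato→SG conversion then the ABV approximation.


SG = 259/(259 − P);  ABV = (OG − FG)·131.25
OG = 259/(259 − 20.4) = 1.0855
FG = 259/(259 − 7.7) = 1.0306
ABV = (1.0855 − 1.0306)·131.25

7.2001 % ABV


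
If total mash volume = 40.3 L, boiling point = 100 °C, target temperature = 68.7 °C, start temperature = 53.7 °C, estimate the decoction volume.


V_dec = V_total·(T_target − T_start)/(T_boil − T_start)
V_dec = 40.3·(68.7 − 53.7)/(100 − 53.7)

13.0562 L


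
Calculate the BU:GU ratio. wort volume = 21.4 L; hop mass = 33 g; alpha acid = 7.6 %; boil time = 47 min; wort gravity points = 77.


U = 1.65·0.000125^(GP/1000)·(1−e^(−0.04t))/4.15;  IBU = (α/100)·m·U·1000/V;  BU:GU = IBU/GP
U = 1.65·0.000125^(77/1000)·(1−e^(−0.04·47))/4.15 = 0.1687
IBU = (7.6/100)·33·0.1687·1000/21.4 = 19.7654
BU:GU = 19.7654/77

0.2567


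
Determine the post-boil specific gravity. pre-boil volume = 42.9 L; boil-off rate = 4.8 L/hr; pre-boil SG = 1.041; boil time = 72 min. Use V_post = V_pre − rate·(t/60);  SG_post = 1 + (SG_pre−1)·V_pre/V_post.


V_post = 42.9 − 4.8·(72/60) = 37.1400
SG_post = 1 + (1.041 − 1)·42.9/37.1400

1.0474


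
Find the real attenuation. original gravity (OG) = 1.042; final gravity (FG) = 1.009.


AA = (OG−FG)/(OG−1)·100;  RA = AA·0.8192
AA = (1.042 − 1.009)/(1.042 − 1)·100 = 78.5714
RA = 78.5714·0.8192

64.3657 %


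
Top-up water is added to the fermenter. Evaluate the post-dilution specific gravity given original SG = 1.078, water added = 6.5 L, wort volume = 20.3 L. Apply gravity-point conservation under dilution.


SG_new = 1 + (SG_old − 1)·V_old/(V_old + V_water)
pts = (1.078 − 1)·1000·20.3/(20.3 + 6.5) = 59.0821
SG_new = 1 + 59.0821/1000

1.0591


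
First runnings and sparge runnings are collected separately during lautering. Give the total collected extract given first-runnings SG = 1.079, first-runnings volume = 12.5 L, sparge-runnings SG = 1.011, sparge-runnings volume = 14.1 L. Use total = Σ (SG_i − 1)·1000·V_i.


first = (1.079 − 1)·1000·12.5 = 987.5000
sparge = (1.011 − 1)·1000·14.1 = 155.1000
total = 987.5000 + 155.1000

1142.6000 gravity·L


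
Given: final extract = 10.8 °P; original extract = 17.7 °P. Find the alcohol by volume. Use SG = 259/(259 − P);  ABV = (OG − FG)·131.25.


OG = 259/(259 − 17.7) = 1.0734
FG = 259/(259 − 10.8) = 1.0435
ABV = (1.0734 − 1.0435)·131.25

3.9164 % ABV


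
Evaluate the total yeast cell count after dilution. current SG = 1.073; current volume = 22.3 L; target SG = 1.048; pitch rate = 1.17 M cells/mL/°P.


V_w = V·((SG_c−1)/(SG_t−1)−1);  °P = 259 − 259/SG_t;  cells = rate·(V+V_w)·°P
V_w = 22.3·((1.073−1)/(1.048−1)−1) = 11.6146
V_final = 22.3 + 11.6146 = 33.9146
°P = 259 − 259/1.048 = 11.8626
cells = 1.17·33.9146·11.8626

470.7085 billion cells


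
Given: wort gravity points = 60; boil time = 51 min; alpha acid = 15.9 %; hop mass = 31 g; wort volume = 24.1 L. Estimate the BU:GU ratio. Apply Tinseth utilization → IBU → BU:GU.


U = 1.65·0.000125^(GP/1000)·(1−e^(−0.04t))/4.15;  IBU = (α/100)·m·U·1000/V;  BU:GU = IBU/GP
U = 1.65·0.000125^(60/1000)·(1−e^(−0.04·51))/4.15 = 0.2017
IBU = (15.9/100)·31·0.2017·1000/24.1 = 41.2570
BU:GU = 41.2570/60

0.6876


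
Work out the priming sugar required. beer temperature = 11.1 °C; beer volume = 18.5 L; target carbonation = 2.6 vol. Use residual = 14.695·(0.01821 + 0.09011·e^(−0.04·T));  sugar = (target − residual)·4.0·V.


residual = 14.695·(0.01821 + 0.09011·e^(−0.04·11.1)) = 1.1170
sugar = (2.6 − 1.1170)·4.0·18.5

109.7418 g


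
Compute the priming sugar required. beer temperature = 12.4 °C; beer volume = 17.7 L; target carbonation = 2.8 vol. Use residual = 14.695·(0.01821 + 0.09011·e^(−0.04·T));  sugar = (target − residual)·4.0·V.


residual = 14.695·(0.01821 + 0.09011·e^(−0.04·12.4)) = 1.0740
sugar = (2.8 − 1.0740)·4.0·17.7

122.2035 g


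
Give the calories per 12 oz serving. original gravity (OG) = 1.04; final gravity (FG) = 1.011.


ABW = (OG−FG)·131.25·0.79/FG;  °P = 259 − 259/SG (for OG→OE and FG→AE);  RE = 0.1808·OE + 0.8192·AE;  Cal = (6.9·ABW + 4·(RE−0.1))·FG·3.55
ABW = (1.04 − 1.011)·131.25·0.79/1.011 = 2.9742
OE = 259 − 259/1.04 = 9.9615 °P
AE = 259 − 259/1.011 = 2.8180 °P
RE = 0.1808·9.9615 + 0.8192·2.8180 = 4.1096 °P
Cal = (6.9·2.9742 + 4·(4.1096−0.1))·1.011·3.55

131.2169 kcal


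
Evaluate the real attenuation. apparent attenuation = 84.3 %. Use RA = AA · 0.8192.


RA = 84.3 · 0.8192

69.0586 %


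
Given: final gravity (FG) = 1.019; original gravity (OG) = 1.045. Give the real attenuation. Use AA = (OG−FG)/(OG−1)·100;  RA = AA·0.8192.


AA = (1.045 − 1.019)/(1.045 − 1)·100 = 57.7778
RA = 57.7778·0.8192

47.3316 %


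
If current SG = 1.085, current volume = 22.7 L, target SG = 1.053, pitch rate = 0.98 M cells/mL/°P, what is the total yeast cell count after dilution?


V_w = V·((SG_c−1)/(SG_t−1)−1);  °P = 259 − 259/SG_t;  cells = rate·(V+V_w)·°P
V_w = 22.7·((1.085−1)/(1.053−1)−1) = 13.7057
V_final = 22.7 + 13.7057 = 36.4057
°P = 259 − 259/1.053 = 13.0361
cells = 0.98·36.4057·13.0361

465.0956 billion cells


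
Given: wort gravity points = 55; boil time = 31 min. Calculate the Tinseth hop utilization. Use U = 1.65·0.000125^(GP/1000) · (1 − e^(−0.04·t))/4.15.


bigness = 1.65·0.000125^(55/1000) = 1.0065
boil_factor = (1 − e^(−0.04·31))/4.15 = 0.1712
U = 1.0065 · 0.1712

0.1723


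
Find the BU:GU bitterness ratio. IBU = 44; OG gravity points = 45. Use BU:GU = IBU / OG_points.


BU:GU = 44 / 45

0.9778


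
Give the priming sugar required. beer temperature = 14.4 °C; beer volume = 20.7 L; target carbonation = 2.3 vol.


residual = 14.695·(0.01821 + 0.09011·e^(−0.04·T));  sugar = (target − residual)·4.0·V
residual = 14.695·(0.01821 + 0.09011·e^(−0.04·14.4)) = 1.0120
sugar = (2.3 − 1.0120)·4.0·20.7

106.6492 g


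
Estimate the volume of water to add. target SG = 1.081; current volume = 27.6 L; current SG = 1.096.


V_water = V·((SG_curr − 1)/(SG_target − 1) − 1)
V_water = 27.6·((1.096 − 1)/(1.081 − 1) − 1)

5.1111 L


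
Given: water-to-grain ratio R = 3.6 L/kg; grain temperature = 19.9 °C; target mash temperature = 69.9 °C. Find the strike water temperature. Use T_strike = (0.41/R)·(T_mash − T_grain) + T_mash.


T_strike = (0.41/3.6)·(69.9 − 19.9) + 69.9

75.5944 °C


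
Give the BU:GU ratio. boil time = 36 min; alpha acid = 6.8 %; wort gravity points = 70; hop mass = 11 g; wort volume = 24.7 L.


U = 1.65·0.000125^(GP/1000)·(1−e^(−0.04t))/4.15;  IBU = (α/100)·m·U·1000/V;  BU:GU = IBU/GP
U = 1.65·0.000125^(70/1000)·(1−e^(−0.04·36))/4.15 = 0.1617
IBU = (6.8/100)·11·0.1617·1000/24.7 = 4.8977
BU:GU = 4.8977/70

0.0700


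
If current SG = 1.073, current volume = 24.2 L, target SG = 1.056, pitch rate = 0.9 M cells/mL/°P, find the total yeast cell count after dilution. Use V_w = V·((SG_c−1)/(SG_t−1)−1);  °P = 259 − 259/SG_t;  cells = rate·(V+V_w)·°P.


V_w = 24.2·((1.073−1)/(1.056−1)−1) = 7.3464
V_final = 24.2 + 7.3464 = 31.5464
°P = 259 − 259/1.056 = 13.7348
cells = 0.9·31.5464·13.7348

389.9569 billion cells


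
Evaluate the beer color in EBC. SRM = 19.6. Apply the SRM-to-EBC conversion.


EBC = SRM · 1.97
EBC = 19.6 · 1.97

38.6120 EBC


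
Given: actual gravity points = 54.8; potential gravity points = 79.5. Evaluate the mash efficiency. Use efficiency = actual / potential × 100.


efficiency = 54.8 / 79.5 × 100

68.9308 %


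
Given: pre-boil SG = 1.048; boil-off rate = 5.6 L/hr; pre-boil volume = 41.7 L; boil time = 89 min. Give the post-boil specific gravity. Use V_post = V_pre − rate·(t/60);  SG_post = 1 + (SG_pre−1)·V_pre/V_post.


V_post = 41.7 − 5.6·(89/60) = 33.3933
SG_post = 1 + (1.048 − 1)·41.7/33.3933

1.0599


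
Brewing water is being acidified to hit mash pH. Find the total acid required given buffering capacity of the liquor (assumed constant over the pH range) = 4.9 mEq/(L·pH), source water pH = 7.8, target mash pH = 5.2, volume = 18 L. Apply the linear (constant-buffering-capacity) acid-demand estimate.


acid = buffering capacity · (pH_source − pH_target) · V
acid = 4.9 · (7.8 − 5.2) · 18

229.3200 mEq


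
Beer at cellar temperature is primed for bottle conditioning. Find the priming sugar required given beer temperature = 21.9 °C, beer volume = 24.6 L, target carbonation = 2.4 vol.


residual = 14.695·(0.01821 + 0.09011·e^(−0.04·T));  sugar = (target − residual)·4.0·V
residual = 14.695·(0.01821 + 0.09011·e^(−0.04·21.9)) = 0.8190
sugar = (2.4 − 0.8190)·4.0·24.6

155.5666 g


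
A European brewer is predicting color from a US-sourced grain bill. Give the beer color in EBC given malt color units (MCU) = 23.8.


SRM = 1.4922·MCU^0.6859;  EBC = SRM·1.97
SRM = 1.4922·23.8^0.6859 = 13.1226
EBC = 13.1226·1.97

25.8516 EBC


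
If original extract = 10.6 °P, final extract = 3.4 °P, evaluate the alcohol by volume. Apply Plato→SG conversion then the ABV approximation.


SG = 259/(259 − P);  ABV = (OG − FG)·131.25
OG = 259/(259 − 10.6) = 1.0427
FG = 259/(259 − 3.4) = 1.0133
ABV = (1.0427 − 1.0133)·131.25

3.8550 % ABV


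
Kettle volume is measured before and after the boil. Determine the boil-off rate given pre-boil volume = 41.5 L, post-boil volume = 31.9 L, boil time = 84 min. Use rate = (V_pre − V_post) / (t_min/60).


rate = (41.5 − 31.9) / (84/60)

6.8571 L/hr


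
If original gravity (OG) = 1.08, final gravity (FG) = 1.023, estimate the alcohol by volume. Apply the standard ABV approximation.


ABV = (OG − FG) · 131.25
ABV = (1.08 − 1.023) · 131.25

7.4813 % ABV


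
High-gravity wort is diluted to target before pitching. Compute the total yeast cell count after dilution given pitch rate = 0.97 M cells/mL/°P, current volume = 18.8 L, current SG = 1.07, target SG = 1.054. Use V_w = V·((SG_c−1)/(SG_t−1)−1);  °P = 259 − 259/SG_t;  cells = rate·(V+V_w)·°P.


V_w = 18.8·((1.07−1)/(1.054−1)−1) = 5.5704
V_final = 18.8 + 5.5704 = 24.3704
°P = 259 − 259/1.054 = 13.2694
cells = 0.97·24.3704·13.2694

313.6800 billion cells


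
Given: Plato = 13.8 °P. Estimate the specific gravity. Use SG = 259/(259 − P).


SG = 259/(259 − 13.8)

1.0563


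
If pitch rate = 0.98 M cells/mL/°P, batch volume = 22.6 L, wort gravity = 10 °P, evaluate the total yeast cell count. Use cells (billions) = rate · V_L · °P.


cells = 0.98 · 22.6 · 10

221.4800 billion cells


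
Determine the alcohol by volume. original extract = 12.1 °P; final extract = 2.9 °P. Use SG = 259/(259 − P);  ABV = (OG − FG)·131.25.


OG = 259/(259 − 12.1) = 1.0490
FG = 259/(259 − 2.9) = 1.0113
ABV = (1.0490 − 1.0113)·131.25

4.9460 % ABV


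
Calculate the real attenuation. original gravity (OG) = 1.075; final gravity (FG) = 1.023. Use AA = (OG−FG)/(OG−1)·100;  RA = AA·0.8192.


AA = (1.075 − 1.023)/(1.075 − 1)·100 = 69.3333
RA = 69.3333·0.8192

56.7979 %


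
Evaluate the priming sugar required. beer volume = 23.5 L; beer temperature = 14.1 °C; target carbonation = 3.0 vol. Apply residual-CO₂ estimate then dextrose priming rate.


residual = 14.695·(0.01821 + 0.09011·e^(−0.04·T));  sugar = (target − residual)·4.0·V
residual = 14.695·(0.01821 + 0.09011·e^(−0.04·14.1)) = 1.0210
sugar = (3.0 − 1.0210)·4.0·23.5

186.0305 g


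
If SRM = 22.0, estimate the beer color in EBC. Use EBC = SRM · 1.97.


EBC = 22.0 · 1.97

43.3400 EBC


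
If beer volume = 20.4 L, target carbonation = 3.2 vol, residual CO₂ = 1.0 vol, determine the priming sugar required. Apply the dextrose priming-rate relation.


sugar = (target − residual)·4.0·V
sugar = (3.2 − 1.0)·4.0·20.4

179.5200 g


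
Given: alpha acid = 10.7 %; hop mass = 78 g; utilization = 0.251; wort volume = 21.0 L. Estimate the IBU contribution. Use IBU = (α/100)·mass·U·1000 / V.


IBU = (10.7/100)·78·0.251·1000 / 21.0

99.7546 IBU


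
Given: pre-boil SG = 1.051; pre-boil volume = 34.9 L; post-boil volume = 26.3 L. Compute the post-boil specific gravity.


SG_post = 1 + (SG_pre − 1)·V_pre/V_post
pts_pre = (1.051 − 1)·1000 = 51.0000
pts_post = 51.0000·34.9/26.3 = 67.6768
SG_post = 1 + 67.6768/1000

1.0677


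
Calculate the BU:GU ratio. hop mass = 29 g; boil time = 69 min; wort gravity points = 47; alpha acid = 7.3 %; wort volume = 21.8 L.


U = 1.65·0.000125^(GP/1000)·(1−e^(−0.04t))/4.15;  IBU = (α/100)·m·U·1000/V;  BU:GU = IBU/GP
U = 1.65·0.000125^(47/1000)·(1−e^(−0.04·69))/4.15 = 0.2441
IBU = (7.3/100)·29·0.2441·1000/21.8 = 23.7061
BU:GU = 23.7061/47

0.5044


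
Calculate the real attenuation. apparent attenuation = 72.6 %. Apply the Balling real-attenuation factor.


RA = AA · 0.8192
RA = 72.6 · 0.8192

59.4739 %


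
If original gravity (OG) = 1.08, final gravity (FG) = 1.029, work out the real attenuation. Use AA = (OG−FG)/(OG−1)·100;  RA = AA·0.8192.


AA = (1.08 − 1.029)/(1.08 − 1)·100 = 63.7500
RA = 63.7500·0.8192

52.2240 %


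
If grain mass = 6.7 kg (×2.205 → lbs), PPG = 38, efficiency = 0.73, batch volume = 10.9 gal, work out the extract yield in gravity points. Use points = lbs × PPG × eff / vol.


lbs = 6.7 × 2.205 = 14.7735
points = 14.7735 × 38 × 0.73 / 10.9

37.5979 points


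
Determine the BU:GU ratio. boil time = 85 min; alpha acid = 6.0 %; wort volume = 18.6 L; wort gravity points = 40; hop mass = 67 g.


U = 1.65·0.000125^(GP/1000)·(1−e^(−0.04t))/4.15;  IBU = (α/100)·m·U·1000/V;  BU:GU = IBU/GP
U = 1.65·0.000125^(40/1000)·(1−e^(−0.04·85))/4.15 = 0.2683
IBU = (6.0/100)·67·0.2683·1000/18.6 = 57.9808
BU:GU = 57.9808/40

1.4495


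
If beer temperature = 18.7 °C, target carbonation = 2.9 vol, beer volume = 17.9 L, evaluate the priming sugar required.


residual = 14.695·(0.01821 + 0.09011·e^(−0.04·T));  sugar = (target − residual)·4.0·V
residual = 14.695·(0.01821 + 0.09011·e^(−0.04·18.7)) = 0.8943
sugar = (2.9 − 0.8943)·4.0·17.9

143.6052 g


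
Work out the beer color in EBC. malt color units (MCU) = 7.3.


SRM = 1.4922·MCU^0.6859;  EBC = SRM·1.97
SRM = 1.4922·7.3^0.6859 = 5.8342
EBC = 5.8342·1.97

11.4933 EBC


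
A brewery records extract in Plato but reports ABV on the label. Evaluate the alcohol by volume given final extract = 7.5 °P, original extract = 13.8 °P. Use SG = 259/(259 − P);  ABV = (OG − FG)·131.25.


OG = 259/(259 − 13.8) = 1.0563
FG = 259/(259 − 7.5) = 1.0298
ABV = (1.0563 − 1.0298)·131.25

3.4728 % ABV


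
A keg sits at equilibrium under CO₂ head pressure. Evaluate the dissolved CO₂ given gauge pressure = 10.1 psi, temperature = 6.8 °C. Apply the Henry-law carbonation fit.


vols = (P + 14.695)·(0.01821 + 0.09011·e^(−0.04·T))
vols = (10.1 + 14.695)·(0.01821 + 0.09011·e^(−0.04·6.8))

2.1537 volumes


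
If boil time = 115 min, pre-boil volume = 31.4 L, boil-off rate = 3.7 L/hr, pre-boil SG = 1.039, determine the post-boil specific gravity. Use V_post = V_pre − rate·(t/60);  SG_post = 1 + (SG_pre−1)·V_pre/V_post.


V_post = 31.4 − 3.7·(115/60) = 24.3083
SG_post = 1 + (1.039 − 1)·31.4/24.3083

1.0504


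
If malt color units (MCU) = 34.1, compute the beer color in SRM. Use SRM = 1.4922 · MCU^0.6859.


SRM = 1.4922 · 34.1^0.6859

16.7936 SRM


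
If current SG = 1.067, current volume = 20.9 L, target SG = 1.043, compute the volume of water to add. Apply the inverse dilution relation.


V_water = V·((SG_curr − 1)/(SG_target − 1) − 1)
V_water = 20.9·((1.067 − 1)/(1.043 − 1) − 1)

11.6651 L


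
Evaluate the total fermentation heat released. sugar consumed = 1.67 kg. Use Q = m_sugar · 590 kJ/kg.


Q = 1.67 · 590

985.3000 kJ


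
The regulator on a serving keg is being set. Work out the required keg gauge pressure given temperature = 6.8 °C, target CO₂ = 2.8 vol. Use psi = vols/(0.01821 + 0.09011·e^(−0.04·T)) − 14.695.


psi = 2.8/(0.01821 + 0.09011·e^(−0.04·6.8)) − 14.695

17.5405 psi


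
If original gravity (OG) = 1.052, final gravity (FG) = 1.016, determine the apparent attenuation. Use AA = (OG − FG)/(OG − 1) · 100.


AA = (1.052 − 1.016)/(1.052 − 1) · 100

69.2308 %


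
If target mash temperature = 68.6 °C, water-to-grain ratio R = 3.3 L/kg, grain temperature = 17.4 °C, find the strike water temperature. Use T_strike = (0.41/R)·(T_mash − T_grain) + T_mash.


T_strike = (0.41/3.3)·(68.6 − 17.4) + 68.6

74.9612 °C


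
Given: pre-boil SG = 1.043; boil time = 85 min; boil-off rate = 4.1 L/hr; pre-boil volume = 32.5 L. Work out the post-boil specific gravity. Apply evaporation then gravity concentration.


V_post = V_pre − rate·(t/60);  SG_post = 1 + (SG_pre−1)·V_pre/V_post
V_post = 32.5 − 4.1·(85/60) = 26.6917
SG_post = 1 + (1.043 − 1)·32.5/26.6917

1.0524


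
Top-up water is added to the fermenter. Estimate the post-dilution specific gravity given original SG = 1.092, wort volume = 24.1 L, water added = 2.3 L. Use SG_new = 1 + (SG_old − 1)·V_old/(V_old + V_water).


pts = (1.092 − 1)·1000·24.1/(24.1 + 2.3) = 83.9848
SG_new = 1 + 83.9848/1000

1.0840


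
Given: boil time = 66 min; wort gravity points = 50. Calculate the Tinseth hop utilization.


U = 1.65·0.000125^(GP/1000) · (1 − e^(−0.04·t))/4.15
bigness = 1.65·0.000125^(50/1000) = 1.0528
boil_factor = (1 − e^(−0.04·66))/4.15 = 0.2238
U = 1.0528 · 0.2238

0.2356


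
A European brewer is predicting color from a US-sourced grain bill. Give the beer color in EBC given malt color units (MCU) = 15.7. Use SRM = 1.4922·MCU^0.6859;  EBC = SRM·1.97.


SRM = 1.4922·15.7^0.6859 = 9.8649
EBC = 9.8649·1.97

19.4339 EBC


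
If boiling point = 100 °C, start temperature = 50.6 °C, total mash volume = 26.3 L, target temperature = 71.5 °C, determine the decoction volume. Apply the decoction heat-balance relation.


V_dec = V_total·(T_target − T_start)/(T_boil − T_start)
V_dec = 26.3·(71.5 − 50.6)/(100 − 50.6)

11.1269 L


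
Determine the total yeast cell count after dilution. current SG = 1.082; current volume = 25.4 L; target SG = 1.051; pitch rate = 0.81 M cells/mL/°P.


V_w = V·((SG_c−1)/(SG_t−1)−1);  °P = 259 − 259/SG_t;  cells = rate·(V+V_w)·°P
V_w = 25.4·((1.082−1)/(1.051−1)−1) = 15.4392
V_final = 25.4 + 15.4392 = 40.8392
°P = 259 − 259/1.051 = 12.5680
cells = 0.81·40.8392·12.5680

415.7475 billion cells


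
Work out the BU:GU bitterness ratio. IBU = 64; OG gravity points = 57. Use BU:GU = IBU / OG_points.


BU:GU = 64 / 57

1.1228


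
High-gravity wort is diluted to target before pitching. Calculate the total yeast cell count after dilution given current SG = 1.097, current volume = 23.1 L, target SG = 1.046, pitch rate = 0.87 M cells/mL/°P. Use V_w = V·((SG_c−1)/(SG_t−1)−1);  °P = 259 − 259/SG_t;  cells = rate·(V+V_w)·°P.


V_w = 23.1·((1.097−1)/(1.046−1)−1) = 25.6109
V_final = 23.1 + 25.6109 = 48.7109
°P = 259 − 259/1.046 = 11.3901
cells = 0.87·48.7109·11.3901

482.6931 billion cells


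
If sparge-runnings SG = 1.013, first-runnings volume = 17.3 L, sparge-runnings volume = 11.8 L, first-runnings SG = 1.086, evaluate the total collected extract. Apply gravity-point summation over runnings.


total = Σ (SG_i − 1)·1000·V_i
first = (1.086 − 1)·1000·17.3 = 1487.8000
sparge = (1.013 − 1)·1000·11.8 = 153.4000
total = 1487.8000 + 153.4000

1641.2000 gravity·L


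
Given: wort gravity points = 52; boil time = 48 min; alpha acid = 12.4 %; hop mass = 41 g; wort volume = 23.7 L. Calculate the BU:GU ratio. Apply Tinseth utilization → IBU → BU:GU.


U = 1.65·0.000125^(GP/1000)·(1−e^(−0.04t))/4.15;  IBU = (α/100)·m·U·1000/V;  BU:GU = IBU/GP
U = 1.65·0.000125^(52/1000)·(1−e^(−0.04·48))/4.15 = 0.2126
IBU = (12.4/100)·41·0.2126·1000/23.7 = 45.6122
BU:GU = 45.6122/52

0.8772


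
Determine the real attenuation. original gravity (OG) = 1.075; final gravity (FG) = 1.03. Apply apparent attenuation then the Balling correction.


AA = (OG−FG)/(OG−1)·100;  RA = AA·0.8192
AA = (1.075 − 1.03)/(1.075 − 1)·100 = 60.0000
RA = 60.0000·0.8192

49.1520 %


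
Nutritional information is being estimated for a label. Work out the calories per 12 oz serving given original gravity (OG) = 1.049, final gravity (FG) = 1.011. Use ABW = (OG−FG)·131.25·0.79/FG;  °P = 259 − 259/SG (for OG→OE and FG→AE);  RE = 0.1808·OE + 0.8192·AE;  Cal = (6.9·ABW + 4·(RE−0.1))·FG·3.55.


ABW = (1.049 − 1.011)·131.25·0.79/1.011 = 3.8973
OE = 259 − 259/1.049 = 12.0982 °P
AE = 259 − 259/1.011 = 2.8180 °P
RE = 0.1808·12.0982 + 0.8192·2.8180 = 4.4959 °P
Cal = (6.9·3.8973 + 4·(4.4959−0.1))·1.011·3.55

159.6212 kcal


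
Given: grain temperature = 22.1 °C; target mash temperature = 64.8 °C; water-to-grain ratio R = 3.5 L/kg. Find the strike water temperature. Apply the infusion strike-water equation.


T_strike = (0.41/R)·(T_mash − T_grain) + T_mash
T_strike = (0.41/3.5)·(64.8 − 22.1) + 64.8

69.8020 °C


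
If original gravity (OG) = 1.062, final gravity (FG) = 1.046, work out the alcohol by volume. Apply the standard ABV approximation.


ABV = (OG − FG) · 131.25
ABV = (1.062 − 1.046) · 131.25

2.1000 % ABV


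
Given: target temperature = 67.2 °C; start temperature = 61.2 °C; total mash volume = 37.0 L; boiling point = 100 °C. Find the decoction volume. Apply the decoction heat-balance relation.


V_dec = V_total·(T_target − T_start)/(T_boil − T_start)
V_dec = 37.0·(67.2 − 61.2)/(100 − 61.2)

5.7216 L


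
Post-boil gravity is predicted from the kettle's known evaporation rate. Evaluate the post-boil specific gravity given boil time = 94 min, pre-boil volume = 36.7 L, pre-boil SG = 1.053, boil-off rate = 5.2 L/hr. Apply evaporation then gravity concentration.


V_post = V_pre − rate·(t/60);  SG_post = 1 + (SG_pre−1)·V_pre/V_post
V_post = 36.7 − 5.2·(94/60) = 28.5533
SG_post = 1 + (1.053 − 1)·36.7/28.5533

1.0681


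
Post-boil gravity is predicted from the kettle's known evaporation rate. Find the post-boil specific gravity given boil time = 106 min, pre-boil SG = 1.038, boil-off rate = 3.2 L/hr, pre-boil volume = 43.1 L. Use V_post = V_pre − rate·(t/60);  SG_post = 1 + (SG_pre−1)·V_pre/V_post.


V_post = 43.1 − 3.2·(106/60) = 37.4467
SG_post = 1 + (1.038 − 1)·43.1/37.4467

1.0437


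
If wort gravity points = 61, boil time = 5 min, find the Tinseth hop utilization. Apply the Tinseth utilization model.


U = 1.65·0.000125^(GP/1000) · (1 − e^(−0.04·t))/4.15
bigness = 1.65·0.000125^(61/1000) = 0.9537
boil_factor = (1 − e^(−0.04·5))/4.15 = 0.0437
U = 0.9537 · 0.0437

0.0417


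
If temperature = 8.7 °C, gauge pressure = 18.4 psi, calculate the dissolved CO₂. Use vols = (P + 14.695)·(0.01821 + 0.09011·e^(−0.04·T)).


vols = (18.4 + 14.695)·(0.01821 + 0.09011·e^(−0.04·8.7))

2.7084 volumes


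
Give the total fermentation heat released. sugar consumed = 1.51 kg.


Q = m_sugar · 590 kJ/kg
Q = 1.51 · 590

890.9000 kJ


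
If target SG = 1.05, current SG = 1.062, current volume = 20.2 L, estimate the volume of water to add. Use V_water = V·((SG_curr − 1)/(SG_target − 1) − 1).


V_water = 20.2·((1.062 − 1)/(1.05 − 1) − 1)

4.8480 L


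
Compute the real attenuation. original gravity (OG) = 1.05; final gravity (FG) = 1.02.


AA = (OG−FG)/(OG−1)·100;  RA = AA·0.8192
AA = (1.05 − 1.02)/(1.05 − 1)·100 = 60.0000
RA = 60.0000·0.8192

49.1520 %


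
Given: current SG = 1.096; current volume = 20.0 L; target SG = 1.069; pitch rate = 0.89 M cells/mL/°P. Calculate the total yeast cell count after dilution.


V_w = V·((SG_c−1)/(SG_t−1)−1);  °P = 259 − 259/SG_t;  cells = rate·(V+V_w)·°P
V_w = 20.0·((1.096−1)/(1.069−1)−1) = 7.8261
V_final = 20.0 + 7.8261 = 27.8261
°P = 259 − 259/1.069 = 16.7175
cells = 0.89·27.8261·16.7175

414.0123 billion cells


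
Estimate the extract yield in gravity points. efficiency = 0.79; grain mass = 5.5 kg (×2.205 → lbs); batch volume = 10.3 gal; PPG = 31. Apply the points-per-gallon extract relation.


points = lbs × PPG × eff / vol
lbs = 5.5 × 2.205 = 12.1275
points = 12.1275 × 31 × 0.79 / 10.3

28.8352 points


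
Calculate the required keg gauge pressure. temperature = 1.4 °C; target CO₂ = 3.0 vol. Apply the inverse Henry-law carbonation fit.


psi = vols/(0.01821 + 0.09011·e^(−0.04·T)) − 14.695
psi = 3.0/(0.01821 + 0.09011·e^(−0.04·1.4)) − 14.695

14.3150 psi


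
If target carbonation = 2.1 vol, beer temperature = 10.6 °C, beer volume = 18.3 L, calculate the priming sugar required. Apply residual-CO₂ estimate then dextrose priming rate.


residual = 14.695·(0.01821 + 0.09011·e^(−0.04·T));  sugar = (target − residual)·4.0·V
residual = 14.695·(0.01821 + 0.09011·e^(−0.04·10.6)) = 1.1342
sugar = (2.1 − 1.1342)·4.0·18.3

70.6993 g


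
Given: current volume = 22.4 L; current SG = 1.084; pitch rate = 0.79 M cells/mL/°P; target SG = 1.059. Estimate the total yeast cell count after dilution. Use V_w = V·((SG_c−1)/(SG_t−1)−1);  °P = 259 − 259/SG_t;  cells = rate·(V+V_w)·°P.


V_w = 22.4·((1.084−1)/(1.059−1)−1) = 9.4915
V_final = 22.4 + 9.4915 = 31.8915
°P = 259 − 259/1.059 = 14.4297
cells = 0.79·31.8915·14.4297

363.5450 billion cells


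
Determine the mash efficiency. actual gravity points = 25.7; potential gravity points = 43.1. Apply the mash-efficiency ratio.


efficiency = actual / potential × 100
efficiency = 25.7 / 43.1 × 100

59.6288 %


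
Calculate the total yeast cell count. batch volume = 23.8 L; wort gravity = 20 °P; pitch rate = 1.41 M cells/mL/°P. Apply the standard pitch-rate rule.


cells (billions) = rate · V_L · °P
cells = 1.41 · 23.8 · 20

671.1600 billion cells


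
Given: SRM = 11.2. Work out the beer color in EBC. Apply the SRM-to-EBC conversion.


EBC = SRM · 1.97
EBC = 11.2 · 1.97

22.0640 EBC


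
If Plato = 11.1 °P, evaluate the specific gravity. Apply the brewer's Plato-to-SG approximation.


SG = 259/(259 − P)
SG = 259/(259 − 11.1)

1.0448


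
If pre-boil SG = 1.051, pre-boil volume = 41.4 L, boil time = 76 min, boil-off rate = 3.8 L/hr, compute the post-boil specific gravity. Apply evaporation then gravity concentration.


V_post = V_pre − rate·(t/60);  SG_post = 1 + (SG_pre−1)·V_pre/V_post
V_post = 41.4 − 3.8·(76/60) = 36.5867
SG_post = 1 + (1.051 − 1)·41.4/36.5867

1.0577


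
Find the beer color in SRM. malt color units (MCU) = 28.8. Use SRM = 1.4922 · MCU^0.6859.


SRM = 1.4922 · 28.8^0.6859

14.9563 SRM


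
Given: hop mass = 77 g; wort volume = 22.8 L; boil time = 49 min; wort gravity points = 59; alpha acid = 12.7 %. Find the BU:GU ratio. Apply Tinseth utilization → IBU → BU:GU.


U = 1.65·0.000125^(GP/1000)·(1−e^(−0.04t))/4.15;  IBU = (α/100)·m·U·1000/V;  BU:GU = IBU/GP
U = 1.65·0.000125^(59/1000)·(1−e^(−0.04·49))/4.15 = 0.2010
IBU = (12.7/100)·77·0.2010·1000/22.8 = 86.2140
BU:GU = 86.2140/59

1.4613


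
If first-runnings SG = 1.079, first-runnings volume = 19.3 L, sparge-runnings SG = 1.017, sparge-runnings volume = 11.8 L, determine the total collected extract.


total = Σ (SG_i − 1)·1000·V_i
first = (1.079 − 1)·1000·19.3 = 1524.7000
sparge = (1.017 − 1)·1000·11.8 = 200.6000
total = 1524.7000 + 200.6000

1725.3000 gravity·L


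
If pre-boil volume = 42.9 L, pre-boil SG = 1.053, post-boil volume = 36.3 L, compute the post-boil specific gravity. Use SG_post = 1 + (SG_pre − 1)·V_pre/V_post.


pts_pre = (1.053 − 1)·1000 = 53.0000
pts_post = 53.0000·42.9/36.3 = 62.6364
SG_post = 1 + 62.6364/1000

1.0626


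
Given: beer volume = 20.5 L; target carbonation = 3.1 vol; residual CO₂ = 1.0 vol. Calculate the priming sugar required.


sugar = (target − residual)·4.0·V
sugar = (3.1 − 1.0)·4.0·20.5

172.2000 g
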